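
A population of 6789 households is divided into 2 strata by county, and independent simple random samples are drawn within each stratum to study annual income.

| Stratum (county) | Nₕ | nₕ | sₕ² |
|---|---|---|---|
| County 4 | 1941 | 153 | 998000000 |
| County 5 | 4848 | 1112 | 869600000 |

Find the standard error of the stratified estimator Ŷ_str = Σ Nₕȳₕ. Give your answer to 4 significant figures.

6.066 × 10^6

Var(Ŷ_str) = Σₕ Nₕ²(1 − fₕ)sₕ²/nₕ.
County 4: 1941²·(1 − 153/1941)·998000000/153 = 2.2637693 × 10^13.
County 5: 4848²·(1 − 1112/4848)·869600000/1112 = 1.4163945 × 10^13.
Sum = 3.6801638 × 10^13.
SE = √(3.6801638 × 10^13) = 6.066 × 10^6.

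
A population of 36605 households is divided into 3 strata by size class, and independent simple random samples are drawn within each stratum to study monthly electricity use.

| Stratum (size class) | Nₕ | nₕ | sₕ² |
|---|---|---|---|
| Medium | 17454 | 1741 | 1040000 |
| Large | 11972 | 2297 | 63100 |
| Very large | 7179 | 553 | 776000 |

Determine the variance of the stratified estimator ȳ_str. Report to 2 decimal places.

Var(ȳ_str) = Σₕ Wₕ²(1 − fₕ)sₕ²/nₕ with Wₕ = Nₕ/N, N = 36605.
Medium: Wₕ = 0.47682011; term = 0.47682011²·(1 − 0.09974791)·1040000/1741 = 122.2666.
Large: Wₕ = 0.32705914; term = 0.32705914²·(1 − 0.19186435)·63100/2297 = 2.3746807.
Very large: Wₕ = 0.19612075; term = 0.19612075²·(1 − 0.07703023)·776000/553 = 49.816264.
Sum = 174.45754.

174.46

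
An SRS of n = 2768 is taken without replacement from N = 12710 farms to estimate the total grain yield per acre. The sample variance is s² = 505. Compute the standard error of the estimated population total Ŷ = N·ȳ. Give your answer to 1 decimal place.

Var(Ŷ) = N²·Var(ȳ) = N²·(1 − n/N)·s²/n.
f = 2768/12710 = 0.21778127; Var(ȳ) = 0.78221873·505/2768 = 0.1427097.
Var(Ŷ) = 12710² · 0.1427097 = 2.305391 × 10^7.
SE(Ŷ) = √(2.305391 × 10^7) = 4801.4.

4801.4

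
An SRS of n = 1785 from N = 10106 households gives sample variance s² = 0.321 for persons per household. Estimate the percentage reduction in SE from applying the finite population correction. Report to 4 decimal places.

9.2601

f = n/N = 1785/10106 = 0.17662775.
SE_no-fpc = √(s²/n) = 0.013410143; SE_fpc = √((1−f)s²/n) = 0.012168345.
Ratio = √(1−f) = 0.90739862. Reduction = 100·(1 − 0.90739862) = 9.2601%.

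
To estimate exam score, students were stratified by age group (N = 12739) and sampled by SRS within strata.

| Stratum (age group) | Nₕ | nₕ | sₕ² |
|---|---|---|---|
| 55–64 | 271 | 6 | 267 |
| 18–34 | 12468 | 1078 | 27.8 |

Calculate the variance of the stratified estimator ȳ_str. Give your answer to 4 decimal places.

Var(ȳ_str) = Σₕ Wₕ²(1 − fₕ)sₕ²/nₕ with Wₕ = Nₕ/N, N = 12739.
55–64: Wₕ = 0.02127326; term = 0.02127326²·(1 − 0.02214022)·267/6 = 0.019692665.
18–34: Wₕ = 0.97872674; term = 0.97872674²·(1 − 0.08646134)·27.8/1078 = 0.022567106.
Sum = 0.042259771.

0.0423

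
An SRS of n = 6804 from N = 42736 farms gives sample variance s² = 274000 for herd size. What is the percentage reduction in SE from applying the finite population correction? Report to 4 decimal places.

8.3054

f = n/N = 6804/42736 = 0.15921003.
SE_no-fpc = √(s²/n) = 6.3458986; SE_fpc = √((1−f)s²/n) = 5.8188463.
Ratio = √(1−f) = 0.91694600. Reduction = 100·(1 − 0.91694600) = 8.3054%.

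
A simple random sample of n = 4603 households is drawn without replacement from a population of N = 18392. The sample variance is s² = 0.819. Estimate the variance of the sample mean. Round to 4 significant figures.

Under SRS without replacement, Var(ȳ) = (1 − f)·s²/n with f = n/N = 4603/18392 = 0.25027186.
Var(ȳ) = (1 − 0.25027186)·0.819/4603 = 0.74972814·1.7792744 × 10^-4 = 1.3339721 × 10^-4.

1.334 × 10^-4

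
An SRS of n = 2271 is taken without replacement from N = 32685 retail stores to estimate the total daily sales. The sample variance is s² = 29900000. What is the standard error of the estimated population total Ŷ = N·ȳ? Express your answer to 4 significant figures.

3.618 × 10^6

Var(Ŷ) = N²·Var(ȳ) = N²·(1 − n/N)·s²/n.
f = 2271/32685 = 0.06948141; Var(ȳ) = 0.93051859·29900000/2271 = 12251.213.
Var(Ŷ) = 32685² · 12251.213 = 1.3088084 × 10^13.
SE(Ŷ) = √(1.3088084 × 10^13) = 3.618 × 10^6.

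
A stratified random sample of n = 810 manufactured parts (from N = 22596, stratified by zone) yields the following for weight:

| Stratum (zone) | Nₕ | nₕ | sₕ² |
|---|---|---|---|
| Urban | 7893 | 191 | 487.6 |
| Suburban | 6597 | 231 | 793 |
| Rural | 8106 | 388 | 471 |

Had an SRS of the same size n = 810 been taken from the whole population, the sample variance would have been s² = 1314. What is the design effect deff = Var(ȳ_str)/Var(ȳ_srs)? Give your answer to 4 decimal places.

0.4700

Var(ȳ_str) = Σ Wₕ²(1−fₕ)sₕ²/nₕ with Wₕ = Nₕ/22596:
  Urban: (7893/22596)²·(1−191/7893)·487.6/191 = 0.30395747
  Suburban: (6597/22596)²·(1−231/6597)·793/231 = 0.28236521
  Rural: (8106/22596)²·(1−388/8106)·471/388 = 0.1487433
  → Var(ȳ_str) = 0.73506598.
Var(ȳ_srs) = (1 − 810/22596)·1314/810 = 1.5640703.
deff = 0.73506598 / 1.5640703 = 0.4700.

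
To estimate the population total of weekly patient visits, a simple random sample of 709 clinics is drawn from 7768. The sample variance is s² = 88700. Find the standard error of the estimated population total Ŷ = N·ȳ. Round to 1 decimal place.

Var(Ŷ) = N²·Var(ȳ) = N²·(1 − n/N)·s²/n.
f = 709/7768 = 0.09127188; Var(ȳ) = 0.90872812·88700/709 = 113.68714.
Var(Ŷ) = 7768² · 113.68714 = 6.8600894 × 10^9.
SE(Ŷ) = √(6.8600894 × 10^9) = 82825.7.

82825.7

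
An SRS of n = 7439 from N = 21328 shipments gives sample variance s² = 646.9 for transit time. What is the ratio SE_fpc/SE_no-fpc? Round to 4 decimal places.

f = n/N = 7439/21328 = 0.34879032.
SE_no-fpc = √(s²/n) = 0.29489085; SE_fpc = √((1−f)s²/n) = 0.23796973.
Ratio = √(1−f) = 0.80697564.

0.8070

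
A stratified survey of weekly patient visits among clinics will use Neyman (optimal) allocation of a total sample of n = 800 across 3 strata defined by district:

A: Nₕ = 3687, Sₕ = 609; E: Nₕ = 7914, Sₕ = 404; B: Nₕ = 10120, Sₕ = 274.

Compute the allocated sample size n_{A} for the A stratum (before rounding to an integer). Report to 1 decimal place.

Neyman allocation: nₕ = n·NₕSₕ / Σⱼ NⱼSⱼ.
Σ NⱼSⱼ = 3687·609 + 7914·404 + 10120·274 = 8.215519 × 10^6.
n_{A} = 800·3687·609 / (8.215519 × 10^6) = 218.6.

218.6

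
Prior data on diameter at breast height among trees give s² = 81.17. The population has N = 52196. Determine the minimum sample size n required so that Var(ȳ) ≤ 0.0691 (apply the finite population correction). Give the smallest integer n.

1149

Without fpc, n₀ = s²/D = 81.17/0.0691 = 1174.6744.
With fpc, (1 − n/N)·s²/n ≤ D requires n ≥ n₀/(1 + n₀/N) = 1174.6744/(1 + 1174.6744/52196) = 1148.8201.
Rounding up, n = 1149.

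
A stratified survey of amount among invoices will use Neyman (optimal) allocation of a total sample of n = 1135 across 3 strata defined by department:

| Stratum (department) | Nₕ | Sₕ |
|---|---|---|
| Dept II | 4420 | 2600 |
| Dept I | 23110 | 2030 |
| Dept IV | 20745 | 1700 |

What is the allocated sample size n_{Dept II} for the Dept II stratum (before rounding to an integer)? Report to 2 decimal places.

139.25

Neyman allocation: nₕ = n·NₕSₕ / Σⱼ NⱼSⱼ.
Σ NⱼSⱼ = 4420·2600 + 23110·2030 + 20745·1700 = 9.36718 × 10^7.
n_{Dept II} = 1135·4420·2600 / (9.36718 × 10^7) = 139.25.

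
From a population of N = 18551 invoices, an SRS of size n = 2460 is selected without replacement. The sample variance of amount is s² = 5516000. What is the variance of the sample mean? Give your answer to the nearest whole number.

1945

Under SRS without replacement, Var(ȳ) = (1 − f)·s²/n with f = n/N = 2460/18551 = 0.13260741.
Var(ȳ) = (1 − 0.13260741)·5516000/2460 = 0.86739259·2242.2764 = 1944.934.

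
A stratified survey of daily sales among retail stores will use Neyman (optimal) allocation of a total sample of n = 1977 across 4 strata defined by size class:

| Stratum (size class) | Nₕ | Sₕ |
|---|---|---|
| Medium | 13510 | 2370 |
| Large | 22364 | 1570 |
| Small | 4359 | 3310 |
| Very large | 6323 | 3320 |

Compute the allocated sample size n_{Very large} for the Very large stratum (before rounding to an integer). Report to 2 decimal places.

Neyman allocation: nₕ = n·NₕSₕ / Σⱼ NⱼSⱼ.
Σ NⱼSⱼ = 13510·2370 + 22364·1570 + 4359·3310 + 6323·3320 = 1.0255083 × 10^8.
n_{Very large} = 1977·6323·3320 / (1.0255083 × 10^8) = 404.70.

404.70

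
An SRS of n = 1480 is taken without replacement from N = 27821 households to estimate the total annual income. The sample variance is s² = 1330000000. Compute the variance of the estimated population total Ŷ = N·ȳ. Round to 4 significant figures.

Var(Ŷ) = N²·Var(ȳ) = N²·(1 − n/N)·s²/n.
f = 1480/27821 = 0.05319723; Var(ȳ) = 0.94680277·1330000000/1480 = 850843.03.
Var(Ŷ) = 27821² · 850843.03 = 6.5855935 × 10^14.

6.586 × 10^14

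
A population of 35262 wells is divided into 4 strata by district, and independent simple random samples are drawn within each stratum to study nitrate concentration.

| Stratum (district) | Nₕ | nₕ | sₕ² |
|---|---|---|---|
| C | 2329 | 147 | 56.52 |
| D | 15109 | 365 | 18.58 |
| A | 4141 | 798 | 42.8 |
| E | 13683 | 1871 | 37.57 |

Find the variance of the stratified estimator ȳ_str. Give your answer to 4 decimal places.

0.0139

Var(ȳ_str) = Σₕ Wₕ²(1 − fₕ)sₕ²/nₕ with Wₕ = Nₕ/N, N = 35262.
C: Wₕ = 0.06604844; term = 0.06604844²·(1 − 0.06311722)·56.52/147 = 0.0015714305.
D: Wₕ = 0.42847825; term = 0.42847825²·(1 − 0.02415779)·18.58/365 = 0.0091198985.
A: Wₕ = 0.11743520; term = 0.11743520²·(1 − 0.19270708)·42.8/798 = 5.971296 × 10^-4.
E: Wₕ = 0.38803811; term = 0.38803811²·(1 − 0.13673902)·37.57/1871 = 0.0026101069.
Sum = 0.013898566.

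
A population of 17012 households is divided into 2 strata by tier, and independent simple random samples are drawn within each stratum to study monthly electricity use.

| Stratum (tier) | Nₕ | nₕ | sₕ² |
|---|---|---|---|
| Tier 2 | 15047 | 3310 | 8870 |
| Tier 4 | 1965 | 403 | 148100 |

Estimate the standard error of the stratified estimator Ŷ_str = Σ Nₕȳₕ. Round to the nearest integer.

Var(Ŷ_str) = Σₕ Nₕ²(1 − fₕ)sₕ²/nₕ.
Tier 2: 15047²·(1 − 3310/15047)·8870/3310 = 4.7326311 × 10^8.
Tier 4: 1965²·(1 − 403/1965)·148100/403 = 1.1279597 × 10^9.
Sum = 1.6012228 × 10^9.
SE = √(1.6012228 × 10^9) = 40015.

40015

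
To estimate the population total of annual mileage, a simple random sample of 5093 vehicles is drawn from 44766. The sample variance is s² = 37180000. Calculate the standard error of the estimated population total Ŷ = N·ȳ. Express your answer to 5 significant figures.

3.6007 × 10^6

Var(Ŷ) = N²·Var(ȳ) = N²·(1 − n/N)·s²/n.
f = 5093/44766 = 0.11376938; Var(ȳ) = 0.88623062·37180000/5093 = 6469.6749.
Var(Ŷ) = 44766² · 6469.6749 = 1.2965195 × 10^13.
SE(Ŷ) = √(1.2965195 × 10^13) = 3.6007 × 10^6.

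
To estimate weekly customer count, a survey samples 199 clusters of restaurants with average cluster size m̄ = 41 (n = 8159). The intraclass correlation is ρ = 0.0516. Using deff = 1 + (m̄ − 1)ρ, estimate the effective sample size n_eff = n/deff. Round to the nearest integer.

deff = 1 + (41 − 1)·0.0516 = 1 + 2.064 = 3.064.
n_eff = 8159 / 3.064 = 2663.

2663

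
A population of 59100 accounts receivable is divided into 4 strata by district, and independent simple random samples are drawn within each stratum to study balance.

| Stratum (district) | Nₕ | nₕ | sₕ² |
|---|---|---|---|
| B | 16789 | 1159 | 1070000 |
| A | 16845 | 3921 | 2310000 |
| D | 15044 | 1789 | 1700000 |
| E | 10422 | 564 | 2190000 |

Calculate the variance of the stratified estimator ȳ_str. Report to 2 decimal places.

Var(ȳ_str) = Σₕ Wₕ²(1 − fₕ)sₕ²/nₕ with Wₕ = Nₕ/N, N = 59100.
B: Wₕ = 0.28407783; term = 0.28407783²·(1 − 0.06903330)·1070000/1159 = 69.360016.
A: Wₕ = 0.28502538; term = 0.28502538²·(1 − 0.23276937)·2310000/3921 = 36.720462.
D: Wₕ = 0.25455161; term = 0.25455161²·(1 − 0.11891784)·1700000/1789 = 54.250866.
E: Wₕ = 0.17634518; term = 0.17634518²·(1 − 0.05411629)·2190000/564 = 114.21679.
Sum = 274.54813.

274.55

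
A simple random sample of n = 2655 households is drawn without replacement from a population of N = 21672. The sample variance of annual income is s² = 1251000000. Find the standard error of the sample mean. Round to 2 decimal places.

643.01

Under SRS without replacement, Var(ȳ) = (1 − f)·s²/n with f = n/N = 2655/21672 = 0.12250831.
Var(ȳ) = (1 − 0.12250831)·1251000000/2655 = 0.87749169·471186.44 = 413462.19.
SE(ȳ) = √(413462.19) = 643.01.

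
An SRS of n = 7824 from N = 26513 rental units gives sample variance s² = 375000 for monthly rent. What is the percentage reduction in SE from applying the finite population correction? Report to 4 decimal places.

f = n/N = 7824/26513 = 0.29510052.
SE_no-fpc = √(s²/n) = 6.9231097; SE_fpc = √((1−f)s²/n) = 5.8125247.
Ratio = √(1−f) = 0.83958292. Reduction = 100·(1 − 0.83958292) = 16.0417%.

16.0417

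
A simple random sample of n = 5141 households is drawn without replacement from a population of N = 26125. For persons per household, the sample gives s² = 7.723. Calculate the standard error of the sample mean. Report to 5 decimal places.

0.03474

Under SRS without replacement, Var(ȳ) = (1 − f)·s²/n with f = n/N = 5141/26125 = 0.19678469.
Var(ȳ) = (1 − 0.19678469)·7.723/5141 = 0.80321531·0.0015022369 = 0.0012066197.
SE(ȳ) = √(0.0012066197) = 0.03474.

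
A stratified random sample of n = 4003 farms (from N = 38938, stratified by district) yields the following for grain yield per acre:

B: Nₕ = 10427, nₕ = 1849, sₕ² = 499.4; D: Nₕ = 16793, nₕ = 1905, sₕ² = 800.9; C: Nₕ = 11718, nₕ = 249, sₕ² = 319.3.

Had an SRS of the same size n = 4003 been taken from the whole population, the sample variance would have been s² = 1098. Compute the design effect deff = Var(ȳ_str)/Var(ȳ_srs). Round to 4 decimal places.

Var(ȳ_str) = Σ Wₕ²(1−fₕ)sₕ²/nₕ with Wₕ = Nₕ/38938:
  B: (10427/38938)²·(1−1849/10427)·499.4/1849 = 0.015933448
  D: (16793/38938)²·(1−1905/16793)·800.9/1905 = 0.069326724
  C: (11718/38938)²·(1−249/11718)·319.3/249 = 0.1136662
  → Var(ȳ_str) = 0.19892637.
Var(ȳ_srs) = (1 − 4003/38938)·1098/4003 = 0.2460956.
deff = 0.19892637 / 0.2460956 = 0.8083.

0.8083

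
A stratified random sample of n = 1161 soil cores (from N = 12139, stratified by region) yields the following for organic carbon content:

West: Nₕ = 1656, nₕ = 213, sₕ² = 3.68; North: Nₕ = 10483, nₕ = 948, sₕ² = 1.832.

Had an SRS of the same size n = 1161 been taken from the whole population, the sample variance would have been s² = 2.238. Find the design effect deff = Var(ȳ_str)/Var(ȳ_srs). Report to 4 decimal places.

0.9127

Var(ȳ_str) = Σ Wₕ²(1−fₕ)sₕ²/nₕ with Wₕ = Nₕ/12139:
  West: (1656/12139)²·(1−213/1656)·3.68/213 = 2.8017479 × 10^-4
  North: (10483/12139)²·(1−948/10483)·1.832/948 = 0.0013108639
  → Var(ȳ_str) = 0.0015910387.
Var(ȳ_srs) = (1 − 1161/12139)·2.238/1161 = 0.0017432841.
deff = 0.0015910387 / 0.0017432841 = 0.9127.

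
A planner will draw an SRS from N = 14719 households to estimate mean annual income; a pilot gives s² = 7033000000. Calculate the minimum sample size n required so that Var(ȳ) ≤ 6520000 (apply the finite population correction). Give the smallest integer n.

1006

Without fpc, n₀ = s²/D = 7033000000/6520000 = 1078.6810.
With fpc, (1 − n/N)·s²/n ≤ D requires n ≥ n₀/(1 + n₀/N) = 1078.6810/(1 + 1078.6810/14719) = 1005.0276.
Rounding up, n = 1006.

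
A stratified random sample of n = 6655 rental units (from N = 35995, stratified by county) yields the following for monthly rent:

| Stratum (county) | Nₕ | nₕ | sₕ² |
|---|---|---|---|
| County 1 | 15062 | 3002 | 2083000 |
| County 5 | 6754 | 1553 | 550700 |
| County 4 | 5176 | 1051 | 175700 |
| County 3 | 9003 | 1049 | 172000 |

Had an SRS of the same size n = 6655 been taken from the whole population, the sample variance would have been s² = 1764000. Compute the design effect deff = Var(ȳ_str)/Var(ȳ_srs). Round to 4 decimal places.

Var(ȳ_str) = Σ Wₕ²(1−fₕ)sₕ²/nₕ with Wₕ = Nₕ/35995:
  County 1: (15062/35995)²·(1−3002/15062)·2083000/3002 = 97.280138
  County 5: (6754/35995)²·(1−1553/6754)·550700/1553 = 9.6140677
  County 4: (5176/35995)²·(1−1051/5176)·175700/1051 = 2.7548814
  County 3: (9003/35995)²·(1−1049/9003)·172000/1049 = 9.0623627
  → Var(ȳ_str) = 118.71145.
Var(ȳ_srs) = (1 − 6655/35995)·1764000/6655 = 216.05706.
deff = 118.71145 / 216.05706 = 0.5494.

0.5494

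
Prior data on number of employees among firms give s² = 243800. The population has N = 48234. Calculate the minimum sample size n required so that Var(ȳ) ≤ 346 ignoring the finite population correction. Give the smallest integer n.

Without fpc, n₀ = s²/D = 243800/346 = 704.6243.
Rounding up, n = 705.

705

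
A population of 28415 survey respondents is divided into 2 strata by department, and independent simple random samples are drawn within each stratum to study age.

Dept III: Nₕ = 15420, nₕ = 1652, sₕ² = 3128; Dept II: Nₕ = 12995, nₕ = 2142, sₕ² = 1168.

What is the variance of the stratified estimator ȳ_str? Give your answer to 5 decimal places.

0.59312

Var(ȳ_str) = Σₕ Wₕ²(1 − fₕ)sₕ²/nₕ with Wₕ = Nₕ/N, N = 28415.
Dept III: Wₕ = 0.54267112; term = 0.54267112²·(1 − 0.10713359)·3128/1652 = 0.49787075.
Dept II: Wₕ = 0.45732888; term = 0.45732888²·(1 − 0.16483263)·1168/2142 = 0.095247622.
Sum = 0.59311837.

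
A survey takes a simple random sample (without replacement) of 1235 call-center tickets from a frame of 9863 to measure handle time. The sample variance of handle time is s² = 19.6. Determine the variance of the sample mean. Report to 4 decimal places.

Under SRS without replacement, Var(ȳ) = (1 − f)·s²/n with f = n/N = 1235/9863 = 0.12521545.
Var(ȳ) = (1 − 0.12521545)·19.6/1235 = 0.87478455·0.015870445 = 0.01388322.

0.0139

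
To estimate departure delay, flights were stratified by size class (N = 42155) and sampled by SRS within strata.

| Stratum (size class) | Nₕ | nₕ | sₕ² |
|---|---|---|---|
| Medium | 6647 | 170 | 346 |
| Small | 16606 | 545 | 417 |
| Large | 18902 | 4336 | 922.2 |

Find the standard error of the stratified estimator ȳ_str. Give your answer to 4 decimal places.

Var(ȳ_str) = Σₕ Wₕ²(1 − fₕ)sₕ²/nₕ with Wₕ = Nₕ/N, N = 42155.
Medium: Wₕ = 0.15767999; term = 0.15767999²·(1 − 0.02557545)·346/170 = 0.049309269.
Small: Wₕ = 0.39392717; term = 0.39392717²·(1 − 0.03281946)·417/545 = 0.11483624.
Large: Wₕ = 0.44839284; term = 0.44839284²·(1 − 0.22939371)·922.2/4336 = 0.032952299.
Sum = 0.19709781.
SE = √(0.19709781) = 0.4440.

0.4440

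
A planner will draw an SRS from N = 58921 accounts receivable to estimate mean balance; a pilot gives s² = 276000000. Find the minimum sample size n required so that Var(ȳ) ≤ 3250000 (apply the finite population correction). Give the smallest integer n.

Without fpc, n₀ = s²/D = 276000000/3250000 = 84.9231.
With fpc, (1 − n/N)·s²/n ≤ D requires n ≥ n₀/(1 + n₀/N) = 84.9231/(1 + 84.9231/58921) = 84.8009.
Rounding up, n = 85.

85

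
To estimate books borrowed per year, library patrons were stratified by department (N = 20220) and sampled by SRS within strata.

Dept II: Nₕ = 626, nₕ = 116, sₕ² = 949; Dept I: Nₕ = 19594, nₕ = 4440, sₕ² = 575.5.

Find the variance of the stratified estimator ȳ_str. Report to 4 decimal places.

0.1005

Var(ȳ_str) = Σₕ Wₕ²(1 − fₕ)sₕ²/nₕ with Wₕ = Nₕ/N, N = 20220.
Dept II: Wₕ = 0.03095945; term = 0.03095945²·(1 − 0.18530351)·949/116 = 0.0063883754.
Dept I: Wₕ = 0.96904055; term = 0.96904055²·(1 − 0.22659998)·575.5/4440 = 0.094134852.
Sum = 0.10052323.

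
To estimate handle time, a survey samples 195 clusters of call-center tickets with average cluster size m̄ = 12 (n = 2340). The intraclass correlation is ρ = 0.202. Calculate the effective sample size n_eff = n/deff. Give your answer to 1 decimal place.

726.3

deff = 1 + (12 − 1)·0.202 = 1 + 2.222 = 3.222.
n_eff = 2340 / 3.222 = 726.3.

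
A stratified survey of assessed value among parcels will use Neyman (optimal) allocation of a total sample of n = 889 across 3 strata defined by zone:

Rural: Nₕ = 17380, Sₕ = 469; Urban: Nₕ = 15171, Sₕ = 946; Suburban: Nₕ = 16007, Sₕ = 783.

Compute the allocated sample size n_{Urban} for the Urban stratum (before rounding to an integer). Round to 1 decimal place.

364.2

Neyman allocation: nₕ = n·NₕSₕ / Σⱼ NⱼSⱼ.
Σ NⱼSⱼ = 17380·469 + 15171·946 + 16007·783 = 3.5036467 × 10^7.
n_{Urban} = 889·15171·946 / (3.5036467 × 10^7) = 364.2.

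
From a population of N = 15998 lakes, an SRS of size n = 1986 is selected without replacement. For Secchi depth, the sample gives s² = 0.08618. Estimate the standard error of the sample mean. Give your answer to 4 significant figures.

Under SRS without replacement, Var(ȳ) = (1 − f)·s²/n with f = n/N = 1986/15998 = 0.12414052.
Var(ȳ) = (1 − 0.12414052)·0.08618/1986 = 0.87585948·4.3393756 × 10^-5 = 3.8006833 × 10^-5.
SE(ȳ) = √(3.8006833 × 10^-5) = 0.006165.

0.006165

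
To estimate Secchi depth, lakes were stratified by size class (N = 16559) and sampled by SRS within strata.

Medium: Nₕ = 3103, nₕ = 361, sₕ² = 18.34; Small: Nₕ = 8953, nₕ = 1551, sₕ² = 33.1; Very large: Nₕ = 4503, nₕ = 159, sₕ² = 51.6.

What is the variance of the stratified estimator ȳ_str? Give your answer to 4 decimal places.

0.0299

Var(ȳ_str) = Σₕ Wₕ²(1 − fₕ)sₕ²/nₕ with Wₕ = Nₕ/N, N = 16559.
Medium: Wₕ = 0.18739054; term = 0.18739054²·(1 − 0.11633903)·18.34/361 = 0.0015764244.
Small: Wₕ = 0.54067275; term = 0.54067275²·(1 − 0.17323802)·33.1/1551 = 0.0051578137.
Very large: Wₕ = 0.27193671; term = 0.27193671²·(1 − 0.03530979)·51.6/159 = 0.02315134.
Sum = 0.029885578.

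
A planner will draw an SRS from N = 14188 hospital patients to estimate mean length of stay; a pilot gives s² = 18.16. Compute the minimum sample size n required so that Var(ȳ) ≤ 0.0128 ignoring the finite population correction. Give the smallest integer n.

Without fpc, n₀ = s²/D = 18.16/0.0128 = 1418.7500.
Rounding up, n = 1419.

1419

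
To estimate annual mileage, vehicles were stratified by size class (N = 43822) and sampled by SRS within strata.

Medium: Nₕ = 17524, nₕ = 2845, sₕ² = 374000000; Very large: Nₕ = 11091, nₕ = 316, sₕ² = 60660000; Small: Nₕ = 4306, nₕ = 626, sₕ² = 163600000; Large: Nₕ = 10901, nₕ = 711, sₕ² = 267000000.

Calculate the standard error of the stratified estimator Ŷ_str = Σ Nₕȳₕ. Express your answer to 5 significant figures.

1.0130 × 10^7

Var(Ŷ_str) = Σₕ Nₕ²(1 − fₕ)sₕ²/nₕ.
Medium: 17524²·(1 − 2845/17524)·374000000/2845 = 3.3815752 × 10^13.
Very large: 11091²·(1 − 316/11091)·60660000/316 = 2.2940523 × 10^13.
Small: 4306²·(1 − 626/4306)·163600000/626 = 4.1412439 × 10^12.
Large: 10901²·(1 − 711/10901)·267000000/711 = 4.1714033 × 10^13.
Sum = 1.0261155 × 10^14.
SE = √(1.0261155 × 10^14) = 1.0130 × 10^7.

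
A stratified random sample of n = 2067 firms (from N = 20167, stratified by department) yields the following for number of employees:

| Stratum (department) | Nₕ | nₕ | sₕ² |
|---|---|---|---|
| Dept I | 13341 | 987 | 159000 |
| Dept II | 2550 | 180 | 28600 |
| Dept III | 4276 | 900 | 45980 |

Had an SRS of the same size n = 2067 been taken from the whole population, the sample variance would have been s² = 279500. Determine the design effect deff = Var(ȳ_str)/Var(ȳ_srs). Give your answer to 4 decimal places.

0.5723

Var(ȳ_str) = Σ Wₕ²(1−fₕ)sₕ²/nₕ with Wₕ = Nₕ/20167:
  Dept I: (13341/20167)²·(1−987/13341)·159000/987 = 65.281986
  Dept II: (2550/20167)²·(1−180/2550)·28600/180 = 2.3610189
  Dept III: (4276/20167)²·(1−900/4276)·45980/900 = 1.8133598
  → Var(ȳ_str) = 69.456365.
Var(ȳ_srs) = (1 − 2067/20167)·279500/2067 = 121.36085.
deff = 69.456365 / 121.36085 = 0.5723.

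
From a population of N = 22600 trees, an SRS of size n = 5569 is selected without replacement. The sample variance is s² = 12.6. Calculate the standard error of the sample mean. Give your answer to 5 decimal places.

0.04129

Under SRS without replacement, Var(ȳ) = (1 − f)·s²/n with f = n/N = 5569/22600 = 0.24641593.
Var(ȳ) = (1 − 0.24641593)·12.6/5569 = 0.75358407·0.0022625247 = 0.0017050026.
SE(ȳ) = √(0.0017050026) = 0.04129.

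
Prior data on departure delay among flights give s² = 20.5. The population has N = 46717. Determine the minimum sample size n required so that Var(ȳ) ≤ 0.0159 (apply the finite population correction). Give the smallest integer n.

1255

Without fpc, n₀ = s²/D = 20.5/0.0159 = 1289.3082.
With fpc, (1 − n/N)·s²/n ≤ D requires n ≥ n₀/(1 + n₀/N) = 1289.3082/(1 + 1289.3082/46717) = 1254.6812.
Rounding up, n = 1255.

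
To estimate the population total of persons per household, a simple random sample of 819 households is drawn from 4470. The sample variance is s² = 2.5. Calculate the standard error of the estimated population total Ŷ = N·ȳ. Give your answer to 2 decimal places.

223.20

Var(Ŷ) = N²·Var(ȳ) = N²·(1 − n/N)·s²/n.
f = 819/4470 = 0.18322148; Var(ȳ) = 0.81677852·2.5/819 = 0.0024932189.
Var(Ŷ) = 4470² · 0.0024932189 = 49816.758.
SE(Ŷ) = √(49816.758) = 223.20.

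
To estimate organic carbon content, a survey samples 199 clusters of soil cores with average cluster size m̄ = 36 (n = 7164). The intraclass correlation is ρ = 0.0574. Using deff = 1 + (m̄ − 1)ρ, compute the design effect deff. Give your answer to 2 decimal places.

3.01

deff = 1 + (36 − 1)·0.0574 = 1 + 2.009 = 3.009.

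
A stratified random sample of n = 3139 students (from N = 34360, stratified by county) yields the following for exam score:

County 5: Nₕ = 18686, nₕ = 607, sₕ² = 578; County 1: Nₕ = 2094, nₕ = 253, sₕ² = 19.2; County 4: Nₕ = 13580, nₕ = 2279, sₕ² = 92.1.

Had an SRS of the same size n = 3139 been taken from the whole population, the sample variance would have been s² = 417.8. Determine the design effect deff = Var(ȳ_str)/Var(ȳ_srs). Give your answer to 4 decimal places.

2.2984

Var(ȳ_str) = Σ Wₕ²(1−fₕ)sₕ²/nₕ with Wₕ = Nₕ/34360:
  County 5: (18686/34360)²·(1−607/18686)·578/607 = 0.27247307
  County 1: (2094/34360)²·(1−253/2094)·19.2/253 = 2.4780203 × 10^-4
  County 4: (13580/34360)²·(1−2279/13580)·92.1/2279 = 0.0052532206
  → Var(ȳ_str) = 0.27797409.
Var(ȳ_srs) = (1 − 3139/34360)·417.8/3139 = 0.12094023.
deff = 0.27797409 / 0.12094023 = 2.2984.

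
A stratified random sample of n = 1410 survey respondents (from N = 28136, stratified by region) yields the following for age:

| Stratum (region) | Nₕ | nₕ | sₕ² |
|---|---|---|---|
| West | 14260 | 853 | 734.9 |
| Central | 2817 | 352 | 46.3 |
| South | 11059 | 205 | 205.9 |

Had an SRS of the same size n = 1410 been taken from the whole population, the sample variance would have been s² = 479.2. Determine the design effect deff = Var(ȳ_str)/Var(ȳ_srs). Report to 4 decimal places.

Var(ȳ_str) = Σ Wₕ²(1−fₕ)sₕ²/nₕ with Wₕ = Nₕ/28136:
  West: (14260/28136)²·(1−853/14260)·734.9/853 = 0.20806817
  Central: (2817/28136)²·(1−352/2817)·46.3/352 = 0.0011537651
  South: (11059/28136)²·(1−205/11059)·205.9/205 = 0.15229423
  → Var(ȳ_str) = 0.36151617.
Var(ȳ_srs) = (1 − 1410/28136)·479.2/1410 = 0.3228266.
deff = 0.36151617 / 0.3228266 = 1.1198.

1.1198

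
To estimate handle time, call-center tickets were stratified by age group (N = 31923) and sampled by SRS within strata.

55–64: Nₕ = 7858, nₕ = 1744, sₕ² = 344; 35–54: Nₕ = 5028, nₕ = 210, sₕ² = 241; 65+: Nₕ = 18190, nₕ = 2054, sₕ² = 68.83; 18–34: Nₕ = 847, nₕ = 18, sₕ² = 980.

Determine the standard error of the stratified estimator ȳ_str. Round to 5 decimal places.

0.28939

Var(ȳ_str) = Σₕ Wₕ²(1 − fₕ)sₕ²/nₕ with Wₕ = Nₕ/N, N = 31923.
55–64: Wₕ = 0.24615481; term = 0.24615481²·(1 − 0.22193942)·344/1744 = 0.0092991237.
35–54: Wₕ = 0.15750399; term = 0.15750399²·(1 − 0.04176611)·241/210 = 0.027280506.
65+: Wₕ = 0.56980860; term = 0.56980860²·(1 − 0.11291919)·68.83/2054 = 0.0096515823.
18–34: Wₕ = 0.02653259; term = 0.02653259²·(1 − 0.02125148)·980/18 = 0.0375132.
Sum = 0.083744412.
SE = √(0.083744412) = 0.28939.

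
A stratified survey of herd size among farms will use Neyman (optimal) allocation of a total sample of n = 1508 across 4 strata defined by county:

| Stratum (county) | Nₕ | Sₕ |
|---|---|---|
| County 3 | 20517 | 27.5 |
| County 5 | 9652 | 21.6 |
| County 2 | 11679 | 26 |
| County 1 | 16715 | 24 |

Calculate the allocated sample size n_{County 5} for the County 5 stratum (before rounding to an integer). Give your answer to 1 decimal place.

Neyman allocation: nₕ = n·NₕSₕ / Σⱼ NⱼSⱼ.
Σ NⱼSⱼ = 20517·27.5 + 9652·21.6 + 11679·26 + 16715·24 = 1.4775147 × 10^6.
n_{County 5} = 1508·9652·21.6 / (1.4775147 × 10^6) = 212.8.

212.8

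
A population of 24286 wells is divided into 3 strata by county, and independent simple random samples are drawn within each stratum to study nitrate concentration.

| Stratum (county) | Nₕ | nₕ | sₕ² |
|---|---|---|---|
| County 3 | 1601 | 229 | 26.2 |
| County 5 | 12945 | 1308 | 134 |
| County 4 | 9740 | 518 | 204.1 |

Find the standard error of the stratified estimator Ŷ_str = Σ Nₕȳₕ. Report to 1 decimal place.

7146.7

Var(Ŷ_str) = Σₕ Nₕ²(1 − fₕ)sₕ²/nₕ.
County 3: 1601²·(1 − 229/1601)·26.2/229 = 251310.86.
County 5: 12945²·(1 − 1308/12945)·134/1308 = 1.5432637 × 10^7.
County 4: 9740²·(1 − 518/9740)·204.1/518 = 3.5391366 × 10^7.
Sum = 5.1075314 × 10^7.
SE = √(5.1075314 × 10^7) = 7146.7.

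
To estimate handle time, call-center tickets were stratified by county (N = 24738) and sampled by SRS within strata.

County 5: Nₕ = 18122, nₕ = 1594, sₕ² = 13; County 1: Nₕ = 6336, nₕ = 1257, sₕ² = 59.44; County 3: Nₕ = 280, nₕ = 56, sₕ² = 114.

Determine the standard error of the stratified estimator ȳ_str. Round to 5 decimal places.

0.08177

Var(ȳ_str) = Σₕ Wₕ²(1 − fₕ)sₕ²/nₕ with Wₕ = Nₕ/N, N = 24738.
County 5: Wₕ = 0.73255720; term = 0.73255720²·(1 − 0.08795939)·13/1594 = 0.0039916485.
County 1: Wₕ = 0.25612418; term = 0.25612418²·(1 − 0.19839015)·59.44/1257 = 0.0024866103.
County 3: Wₕ = 0.01131862; term = 0.01131862²·(1 − 0.20000000)·114/56 = 2.0863814 × 10^-4.
Sum = 0.0066868969.
SE = √(0.0066868969) = 0.08177.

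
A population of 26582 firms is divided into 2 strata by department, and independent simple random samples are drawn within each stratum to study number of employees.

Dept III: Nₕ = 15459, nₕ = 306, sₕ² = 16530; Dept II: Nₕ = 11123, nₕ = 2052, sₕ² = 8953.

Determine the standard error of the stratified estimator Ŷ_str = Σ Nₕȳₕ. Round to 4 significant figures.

114400

Var(Ŷ_str) = Σₕ Nₕ²(1 − fₕ)sₕ²/nₕ.
Dept III: 15459²·(1 − 306/15459)·16530/306 = 1.2654105 × 10^10.
Dept II: 11123²·(1 − 2052/11123)·8953/2052 = 4.4021854 × 10^8.
Sum = 1.3094324 × 10^10.
SE = √(1.3094324 × 10^10) = 114400.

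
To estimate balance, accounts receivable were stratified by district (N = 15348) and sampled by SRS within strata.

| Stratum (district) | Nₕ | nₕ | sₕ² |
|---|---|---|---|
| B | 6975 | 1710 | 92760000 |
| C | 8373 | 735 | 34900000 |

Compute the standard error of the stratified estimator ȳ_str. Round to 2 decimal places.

146.11

Var(ȳ_str) = Σₕ Wₕ²(1 − fₕ)sₕ²/nₕ with Wₕ = Nₕ/N, N = 15348.
B: Wₕ = 0.45445661; term = 0.45445661²·(1 − 0.24516129)·92760000/1710 = 8456.7528.
C: Wₕ = 0.54554339; term = 0.54554339²·(1 − 0.08778216)·34900000/735 = 12891.257.
Sum = 21348.01.
SE = √(21348.01) = 146.11.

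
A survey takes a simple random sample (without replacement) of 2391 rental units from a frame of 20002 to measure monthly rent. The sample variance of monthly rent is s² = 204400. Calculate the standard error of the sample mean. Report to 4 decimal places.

Under SRS without replacement, Var(ȳ) = (1 − f)·s²/n with f = n/N = 2391/20002 = 0.11953805.
Var(ȳ) = (1 − 0.11953805)·204400/2391 = 0.88046195·85.487244 = 75.268266.
SE(ȳ) = √(75.268266) = 8.6757.

8.6757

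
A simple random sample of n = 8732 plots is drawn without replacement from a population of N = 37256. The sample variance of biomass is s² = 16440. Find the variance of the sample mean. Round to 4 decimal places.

1.4415

Under SRS without replacement, Var(ȳ) = (1 − f)·s²/n with f = n/N = 8732/37256 = 0.23437836.
Var(ȳ) = (1 − 0.23437836)·16440/8732 = 0.76562164·1.8827302 = 1.441459.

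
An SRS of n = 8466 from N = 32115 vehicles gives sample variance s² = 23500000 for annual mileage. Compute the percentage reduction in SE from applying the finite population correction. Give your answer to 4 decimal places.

14.1871

f = n/N = 8466/32115 = 0.26361513.
SE_no-fpc = √(s²/n) = 52.685948; SE_fpc = √((1−f)s²/n) = 45.211324.
Ratio = √(1−f) = 0.85812870. Reduction = 100·(1 − 0.85812870) = 14.1871%.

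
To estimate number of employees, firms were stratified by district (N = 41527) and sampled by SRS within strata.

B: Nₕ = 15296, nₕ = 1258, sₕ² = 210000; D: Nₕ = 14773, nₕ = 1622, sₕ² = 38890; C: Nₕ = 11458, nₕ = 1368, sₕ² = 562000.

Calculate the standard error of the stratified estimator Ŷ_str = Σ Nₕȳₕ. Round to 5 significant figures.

Var(Ŷ_str) = Σₕ Nₕ²(1 − fₕ)sₕ²/nₕ.
B: 15296²·(1 − 1258/15296)·210000/1258 = 3.5844437 × 10^10.
D: 14773²·(1 − 1622/14773)·38890/1622 = 4.6581618 × 10^9.
C: 11458²·(1 − 1368/11458)·562000/1368 = 4.7495253 × 10^10.
Sum = 8.7997852 × 10^10.
SE = √(8.7997852 × 10^10) = 296640.

296640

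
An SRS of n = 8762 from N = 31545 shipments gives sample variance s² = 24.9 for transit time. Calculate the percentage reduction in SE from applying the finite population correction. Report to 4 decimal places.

f = n/N = 8762/31545 = 0.27776193.
SE_no-fpc = √(s²/n) = 0.053308695; SE_fpc = √((1−f)s²/n) = 0.045304176.
Ratio = √(1−f) = 0.84984591. Reduction = 100·(1 − 0.84984591) = 15.0154%.

15.0154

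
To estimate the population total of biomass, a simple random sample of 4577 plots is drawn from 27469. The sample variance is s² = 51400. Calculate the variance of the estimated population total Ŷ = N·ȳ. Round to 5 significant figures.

7.0617 × 10^9

Var(Ŷ) = N²·Var(ȳ) = N²·(1 − n/N)·s²/n.
f = 4577/27469 = 0.16662419; Var(ȳ) = 0.83337581·51400/4577 = 9.3588631.
Var(Ŷ) = 27469² · 9.3588631 = 7.0616924 × 10^9.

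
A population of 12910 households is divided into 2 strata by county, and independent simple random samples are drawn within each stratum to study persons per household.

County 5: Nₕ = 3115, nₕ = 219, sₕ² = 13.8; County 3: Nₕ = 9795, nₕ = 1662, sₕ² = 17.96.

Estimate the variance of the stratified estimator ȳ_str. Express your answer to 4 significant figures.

Var(ȳ_str) = Σₕ Wₕ²(1 − fₕ)sₕ²/nₕ with Wₕ = Nₕ/N, N = 12910.
County 5: Wₕ = 0.24128582; term = 0.24128582²·(1 − 0.07030498)·13.8/219 = 0.0034106652.
County 3: Wₕ = 0.75871418; term = 0.75871418²·(1 − 0.16967841)·17.96/1662 = 0.0051650918.
Sum = 0.008575757.

0.008576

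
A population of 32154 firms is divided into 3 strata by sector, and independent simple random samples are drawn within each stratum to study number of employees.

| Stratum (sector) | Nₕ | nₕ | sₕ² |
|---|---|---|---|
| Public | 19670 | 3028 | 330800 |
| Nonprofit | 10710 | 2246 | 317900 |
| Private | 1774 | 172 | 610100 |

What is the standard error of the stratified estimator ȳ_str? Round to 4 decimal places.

7.5333

Var(ȳ_str) = Σₕ Wₕ²(1 − fₕ)sₕ²/nₕ with Wₕ = Nₕ/N, N = 32154.
Public: Wₕ = 0.61174348; term = 0.61174348²·(1 − 0.15394001)·330800/3028 = 34.589915.
Nonprofit: Wₕ = 0.33308453; term = 0.33308453²·(1 − 0.20971055)·317900/2246 = 12.410117.
Private: Wₕ = 0.05517198; term = 0.05517198²·(1 − 0.09695603)·610100/172 = 9.750316.
Sum = 56.750348.
SE = √(56.750348) = 7.5333.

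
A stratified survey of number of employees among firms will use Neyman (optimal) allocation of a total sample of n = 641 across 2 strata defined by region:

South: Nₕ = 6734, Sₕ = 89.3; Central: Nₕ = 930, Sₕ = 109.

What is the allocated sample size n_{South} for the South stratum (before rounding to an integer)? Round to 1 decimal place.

548.5

Neyman allocation: nₕ = n·NₕSₕ / Σⱼ NⱼSⱼ.
Σ NⱼSⱼ = 6734·89.3 + 930·109 = 702716.2.
n_{South} = 641·6734·89.3 / 702716.2 = 548.5.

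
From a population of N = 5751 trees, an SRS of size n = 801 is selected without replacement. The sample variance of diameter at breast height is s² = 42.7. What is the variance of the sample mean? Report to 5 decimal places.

Under SRS without replacement, Var(ȳ) = (1 − f)·s²/n with f = n/N = 801/5751 = 0.13928013.
Var(ȳ) = (1 − 0.13928013)·42.7/801 = 0.86071987·0.053308365 = 0.045883569.

0.04588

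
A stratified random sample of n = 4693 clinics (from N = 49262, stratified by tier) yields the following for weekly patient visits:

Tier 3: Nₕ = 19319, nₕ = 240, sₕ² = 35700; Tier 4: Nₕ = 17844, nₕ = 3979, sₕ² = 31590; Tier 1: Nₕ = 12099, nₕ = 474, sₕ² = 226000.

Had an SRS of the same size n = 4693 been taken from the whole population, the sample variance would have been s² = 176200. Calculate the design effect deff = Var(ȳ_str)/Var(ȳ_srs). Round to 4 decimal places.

Var(ȳ_str) = Σ Wₕ²(1−fₕ)sₕ²/nₕ with Wₕ = Nₕ/49262:
  Tier 3: (19319/49262)²·(1−240/19319)·35700/240 = 22.592961
  Tier 4: (17844/49262)²·(1−3979/17844)·31590/3979 = 0.80940092
  Tier 1: (12099/49262)²·(1−474/12099)·226000/474 = 27.634299
  → Var(ȳ_str) = 51.036661.
Var(ȳ_srs) = (1 − 4693/49262)·176200/4693 = 33.968487.
deff = 51.036661 / 33.968487 = 1.5025.

1.5025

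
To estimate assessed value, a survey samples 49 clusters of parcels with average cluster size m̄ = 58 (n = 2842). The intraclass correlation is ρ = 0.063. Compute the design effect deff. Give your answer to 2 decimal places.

4.59

deff = 1 + (58 − 1)·0.063 = 1 + 3.591 = 4.591.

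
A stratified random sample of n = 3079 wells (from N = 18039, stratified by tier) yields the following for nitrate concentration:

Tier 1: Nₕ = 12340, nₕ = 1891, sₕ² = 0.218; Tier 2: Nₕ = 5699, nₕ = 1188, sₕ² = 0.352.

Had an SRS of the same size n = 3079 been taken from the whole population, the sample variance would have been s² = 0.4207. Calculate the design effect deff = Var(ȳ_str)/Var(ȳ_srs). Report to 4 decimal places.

0.6097

Var(ȳ_str) = Σ Wₕ²(1−fₕ)sₕ²/nₕ with Wₕ = Nₕ/18039:
  Tier 1: (12340/18039)²·(1−1891/12340)·0.218/1891 = 4.5680404 × 10^-5
  Tier 2: (5699/18039)²·(1−1188/5699)·0.352/1188 = 2.3408457 × 10^-5
  → Var(ȳ_str) = 6.9088861 × 10^-5.
Var(ȳ_srs) = (1 − 3079/18039)·0.4207/3079 = 1.1331358 × 10^-4.
deff = (6.9088861 × 10^-5) / (1.1331358 × 10^-4) = 0.6097.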